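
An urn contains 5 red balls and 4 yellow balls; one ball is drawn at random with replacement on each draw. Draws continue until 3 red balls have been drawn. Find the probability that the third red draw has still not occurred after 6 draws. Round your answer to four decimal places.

0.2462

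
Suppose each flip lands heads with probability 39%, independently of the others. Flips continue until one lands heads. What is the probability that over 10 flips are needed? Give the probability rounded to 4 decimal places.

0.0071

Y = number of flips to the first success; geometric, p = 0.39.
P(Y > 10) = P(first 10 all fail) = (1−p)^10 = 0.007133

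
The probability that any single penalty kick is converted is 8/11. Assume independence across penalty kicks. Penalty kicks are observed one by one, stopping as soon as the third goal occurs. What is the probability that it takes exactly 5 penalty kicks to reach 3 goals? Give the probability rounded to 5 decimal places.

0.17167

Y = trial on which the third success occurs; negative binomial, r=3, p=0.727273.
P(Y=5) = C(4,2) · p^3 · (1−p)^2
= 6 · 0.38467 · 0.07438 = 0.1716723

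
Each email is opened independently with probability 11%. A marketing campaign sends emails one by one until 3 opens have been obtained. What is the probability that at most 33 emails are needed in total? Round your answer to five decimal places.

0.71906

Finishing within 33 emails ⇔ at least 3 successes in the first 33. With X ~ Binomial(33, 0.11), P(Y ≤ 33) = 1 − P(X ≤ 2).
  k=0: C(33,0)·0.11^0·0.89^33 = 0.0213732
  k=1: C(33,1)·0.11^1·0.89^32 = 0.0871740
  k=2: C(33,2)·0.11^2·0.89^31 = 0.1723890
1 − 0.2809362 = 0.7190638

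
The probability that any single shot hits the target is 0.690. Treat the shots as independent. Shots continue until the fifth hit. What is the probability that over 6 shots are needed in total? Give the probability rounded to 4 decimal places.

Needing more than 6 shots ⇔ fewer than 5 successes in the first 6. With X ~ Binomial(6, 0.69), P(Y > 6) = P(X ≤ 4).
  k=0: C(6,0)·0.69^0·0.31^6 = 0.000888
  k=1: C(6,1)·0.69^1·0.31^5 = 0.011852
  k=2: C(6,2)·0.69^2·0.31^4 = 0.065953
  k=3: C(6,3)·0.69^3·0.31^3 = 0.195732
  k=4: C(6,4)·0.69^4·0.31^2 = 0.326747
P(X ≤ 4) = 0.601172

0.6012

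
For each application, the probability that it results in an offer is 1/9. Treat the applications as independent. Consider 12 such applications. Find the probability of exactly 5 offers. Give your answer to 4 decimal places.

X ~ Binomial(n=12, p=0.111111).
P(X=5) = C(12,5) · p^5 · (1−p)^7
= 792 · 1.6935e-05 · 0.43846 = 0.005881

0.0059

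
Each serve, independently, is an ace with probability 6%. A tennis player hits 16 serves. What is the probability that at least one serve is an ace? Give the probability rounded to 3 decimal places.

0.628

P(at least one) = 1 − P(none) = 1 − (1 − 0.06)^16
= 1 − 0.37157 = 0.62843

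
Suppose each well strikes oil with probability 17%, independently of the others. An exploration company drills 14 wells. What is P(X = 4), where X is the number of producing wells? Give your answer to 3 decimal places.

X ~ Binomial(n=14, p=0.17).
P(X=4) = C(14,4) · p^4 · (1−p)^10
= 1001 · 0.00083521 · 0.15516 = 0.12972

0.130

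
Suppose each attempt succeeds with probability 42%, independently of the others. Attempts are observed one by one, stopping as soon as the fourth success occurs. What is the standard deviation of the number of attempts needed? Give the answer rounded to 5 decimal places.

Y = total attempts until the fourth success; negative binomial with r=4, p=0.42.
SD(Y) = √[r(1−p)/p²] = √(13.1519274) = 3.6265586

3.62656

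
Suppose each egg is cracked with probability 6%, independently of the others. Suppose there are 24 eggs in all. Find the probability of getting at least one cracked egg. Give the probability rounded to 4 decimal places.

P(at least one) = 1 − P(none) = 1 − (1 − 0.06)^24
= 1 − 0.226500 = 0.773500

0.7735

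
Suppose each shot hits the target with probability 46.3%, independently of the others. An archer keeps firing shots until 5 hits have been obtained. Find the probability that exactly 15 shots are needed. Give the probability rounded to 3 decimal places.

0.042

Y = trial on which the fifth success occurs; negative binomial, r=5, p=0.463.
P(Y=15) = C(14,4) · p^5 · (1−p)^10
= 1001 · 0.021277 · 0.0019941 = 0.04247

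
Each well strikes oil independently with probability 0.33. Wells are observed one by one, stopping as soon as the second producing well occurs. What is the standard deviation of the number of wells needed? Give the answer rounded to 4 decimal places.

Y = total wells until the second success; negative binomial with r=2, p=0.33.
SD(Y) = √[r(1−p)/p²] = √(12.304867) = 3.507829

3.5078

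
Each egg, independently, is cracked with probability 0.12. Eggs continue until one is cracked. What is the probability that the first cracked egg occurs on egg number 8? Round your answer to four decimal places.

0.0490

Geometric (trials to first success), p = 0.12.
P(Y = 8) = (1−p)^7 · p = 0.40868 · 0.12 = 0.049041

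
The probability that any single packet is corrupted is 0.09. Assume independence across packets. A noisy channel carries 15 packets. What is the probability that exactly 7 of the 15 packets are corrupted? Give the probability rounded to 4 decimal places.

X ~ Binomial(n=15, p=0.09).
P(X=7) = C(15,7) · p^7 · (1−p)^8
= 6435 · 4.783e-08 · 0.47025 = 0.000145

0.0001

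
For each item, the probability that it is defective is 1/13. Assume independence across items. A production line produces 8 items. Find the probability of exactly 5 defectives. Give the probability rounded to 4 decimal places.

0.0001

X ~ Binomial(n=8, p=0.076923).
P(X=5) = C(8,5) · p^5 · (1−p)^3
= 56 · 2.6933e-06 · 0.78653 = 0.000119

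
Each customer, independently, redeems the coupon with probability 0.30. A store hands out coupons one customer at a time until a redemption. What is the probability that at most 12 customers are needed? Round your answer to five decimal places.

0.98616

Y = number of customers to the first success; geometric, p = 0.30.
P(Y ≤ 12) = 1 − (1−p)^12 = 1 − 0.0138413 = 0.9861587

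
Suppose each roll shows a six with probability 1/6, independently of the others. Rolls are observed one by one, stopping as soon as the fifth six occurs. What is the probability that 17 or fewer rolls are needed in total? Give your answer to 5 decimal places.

0.13964

Finishing within 17 rolls ⇔ at least 5 successes in the first 17. With X ~ Binomial(17, 0.166667), P(Y ≤ 17) = 1 − P(X ≤ 4).
  k=0: C(17,0)·0.166667^0·0.833333^17 = 0.0450732
  k=1: C(17,1)·0.166667^1·0.833333^16 = 0.1532490
  k=2: C(17,2)·0.166667^2·0.833333^15 = 0.2451984
  k=3: C(17,3)·0.166667^3·0.833333^14 = 0.2451984
  k=4: C(17,4)·0.166667^4·0.833333^13 = 0.1716389
1 − 0.8603581 = 0.1396419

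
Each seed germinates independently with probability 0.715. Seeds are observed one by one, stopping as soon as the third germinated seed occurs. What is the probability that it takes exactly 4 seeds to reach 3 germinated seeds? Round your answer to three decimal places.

Y = trial on which the third success occurs; negative binomial, r=3, p=0.715.
P(Y=4) = C(3,2) · p^3 · (1−p)^1
= 3 · 0.36553 · 0.285 = 0.31252

0.313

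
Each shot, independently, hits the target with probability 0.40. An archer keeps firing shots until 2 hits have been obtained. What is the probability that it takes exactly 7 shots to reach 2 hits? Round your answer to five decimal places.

Y = trial on which the second success occurs; negative binomial, r=2, p=0.40.
P(Y=7) = C(6,1) · p^2 · (1−p)^5
= 6 · 0.16 · 0.07776 = 0.0746496

0.07465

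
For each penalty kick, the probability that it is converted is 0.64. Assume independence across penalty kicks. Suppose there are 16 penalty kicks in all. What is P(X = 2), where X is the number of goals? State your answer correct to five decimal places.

0.00003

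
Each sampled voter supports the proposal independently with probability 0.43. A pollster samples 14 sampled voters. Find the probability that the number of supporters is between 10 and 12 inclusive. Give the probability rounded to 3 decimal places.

0.030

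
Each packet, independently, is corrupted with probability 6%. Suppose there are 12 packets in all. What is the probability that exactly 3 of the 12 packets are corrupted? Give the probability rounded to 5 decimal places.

0.02723

X ~ Binomial(n=12, p=0.06).
P(X=3) = C(12,3) · p^3 · (1−p)^9
= 220 · 0.000216 · 0.57299 = 0.0272287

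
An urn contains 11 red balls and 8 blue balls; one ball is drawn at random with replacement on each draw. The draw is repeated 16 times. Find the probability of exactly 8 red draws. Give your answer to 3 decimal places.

X ~ Binomial(n=16, p=0.578947).
P(X=8) = C(16,8) · p^8 · (1−p)^8
= 12870 · 0.012622 · 0.00098785 = 0.16047

0.160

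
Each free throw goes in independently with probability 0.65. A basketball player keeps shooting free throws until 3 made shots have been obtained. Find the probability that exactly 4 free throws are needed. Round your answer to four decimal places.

Y = trial on which the third success occurs; negative binomial, r=3, p=0.65.
P(Y=4) = C(3,2) · p^3 · (1−p)^1
= 3 · 0.27463 · 0.35 = 0.288356

0.2884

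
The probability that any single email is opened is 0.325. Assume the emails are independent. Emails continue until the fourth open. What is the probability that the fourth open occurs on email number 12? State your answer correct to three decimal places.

Y = trial on which the fourth success occurs; negative binomial, r=4, p=0.325.
P(Y=12) = C(11,3) · p^4 · (1−p)^8
= 165 · 0.011157 · 0.043095 = 0.07933

0.079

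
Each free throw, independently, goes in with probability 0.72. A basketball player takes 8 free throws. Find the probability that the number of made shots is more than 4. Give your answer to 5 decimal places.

X ~ Binomial(8, 0.72); P(X ≥ 5) = Σ C(8,k) p^k (1−p)^(8−k) over k:
  k=5: C(8,5)·0.72^5·0.28^3 = 0.2378617
  k=6: C(8,6)·0.72^6·0.28^2 = 0.3058222
  k=7: C(8,7)·0.72^7·0.28^1 = 0.2246857
  k=8: C(8,8)·0.72^8·0.28^0 = 0.0722204
Total = 0.8405901

0.84059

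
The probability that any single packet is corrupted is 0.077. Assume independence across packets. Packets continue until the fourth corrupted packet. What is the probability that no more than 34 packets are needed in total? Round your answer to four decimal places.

0.2644

Finishing within 34 packets ⇔ at least 4 successes in the first 34. With X ~ Binomial(34, 0.077), P(Y ≤ 34) = 1 − P(X ≤ 3).
  k=0: C(34,0)·0.077^0·0.923^34 = 0.065593
  k=1: C(34,1)·0.077^1·0.923^33 = 0.186048
  k=2: C(34,2)·0.077^2·0.923^32 = 0.256094
  k=3: C(34,3)·0.077^3·0.923^31 = 0.227885
1 − 0.735620 = 0.264380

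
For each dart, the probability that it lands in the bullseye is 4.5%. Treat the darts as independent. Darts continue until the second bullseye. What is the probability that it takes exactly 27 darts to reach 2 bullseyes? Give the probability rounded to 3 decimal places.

0.017

Y = trial on which the second success occurs; negative binomial, r=2, p=0.045.
P(Y=27) = C(26,1) · p^2 · (1−p)^25
= 26 · 0.002025 · 0.31629 = 0.01665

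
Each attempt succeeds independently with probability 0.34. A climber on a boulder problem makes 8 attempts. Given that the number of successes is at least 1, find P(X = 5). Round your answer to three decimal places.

X ~ Binomial(8, 0.34). Want P(X=5 | X≥1) = P(X=5) / P(X≥1).
P(X=5) = C(8,5)·0.34^5·0.66^3 = 0.07315
P(X≥1) = 1 − 0.03600 = 0.96400
Ratio = 0.07315 / 0.96400 = 0.07588

0.076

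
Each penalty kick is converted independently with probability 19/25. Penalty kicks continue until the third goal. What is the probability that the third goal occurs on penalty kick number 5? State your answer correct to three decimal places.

Y = trial on which the third success occurs; negative binomial, r=3, p=0.76.
P(Y=5) = C(4,2) · p^3 · (1−p)^2
= 6 · 0.43898 · 0.0576 = 0.15171

0.152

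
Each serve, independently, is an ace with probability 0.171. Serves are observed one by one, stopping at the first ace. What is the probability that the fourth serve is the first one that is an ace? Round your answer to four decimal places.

0.0974

Geometric (trials to first success), p = 0.171.
P(Y = 4) = (1−p)^3 · p = 0.56972 · 0.171 = 0.097423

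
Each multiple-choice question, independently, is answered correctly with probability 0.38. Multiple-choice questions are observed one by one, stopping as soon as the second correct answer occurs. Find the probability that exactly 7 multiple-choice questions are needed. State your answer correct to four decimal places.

0.0794

Y = trial on which the second success occurs; negative binomial, r=2, p=0.38.
P(Y=7) = C(6,1) · p^2 · (1−p)^5
= 6 · 0.1444 · 0.091613 = 0.079374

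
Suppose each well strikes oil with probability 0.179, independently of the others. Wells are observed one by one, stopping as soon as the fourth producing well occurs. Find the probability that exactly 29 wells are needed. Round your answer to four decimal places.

0.0243

Y = trial on which the fourth success occurs; negative binomial, r=4, p=0.179.
P(Y=29) = C(28,3) · p^4 · (1−p)^25
= 3276 · 0.0010266 · 0.0072207 = 0.024285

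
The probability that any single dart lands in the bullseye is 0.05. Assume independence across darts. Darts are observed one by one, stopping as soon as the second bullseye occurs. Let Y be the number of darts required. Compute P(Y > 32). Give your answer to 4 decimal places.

0.5200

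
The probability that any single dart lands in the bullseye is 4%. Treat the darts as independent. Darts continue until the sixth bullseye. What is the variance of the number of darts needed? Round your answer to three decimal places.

3600.000

Y = total darts until the sixth success; negative binomial with r=6, p=0.04.
Var(Y) = r(1−p)/p² = 6·0.96 / 0.04² = 3600.00000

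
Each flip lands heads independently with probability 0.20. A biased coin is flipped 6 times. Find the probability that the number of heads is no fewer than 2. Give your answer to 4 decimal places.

X ~ Binomial(6, 0.20); P(X ≥ 2) = Σ C(6,k) p^k (1−p)^(6−k) over k:
  k=2: C(6,2)·0.20^2·0.80^4 = 0.245760
  k=3: C(6,3)·0.20^3·0.80^3 = 0.081920
  k=4: C(6,4)·0.20^4·0.80^2 = 0.015360
  k=5: C(6,5)·0.20^5·0.80^1 = 0.001536
  k=6: C(6,6)·0.20^6·0.80^0 = 0.000064
Total = 0.344640

0.3446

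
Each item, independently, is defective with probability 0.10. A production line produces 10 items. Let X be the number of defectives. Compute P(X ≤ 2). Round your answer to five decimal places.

X ~ Binomial(10, 0.10); P(X ≤ 2) = Σ C(10,k) p^k (1−p)^(10−k) over k:
  k=0: C(10,0)·0.10^0·0.90^10 = 0.3486784
  k=1: C(10,1)·0.10^1·0.90^9 = 0.3874205
  k=2: C(10,2)·0.10^2·0.90^8 = 0.1937102
Total = 0.9298092

0.92981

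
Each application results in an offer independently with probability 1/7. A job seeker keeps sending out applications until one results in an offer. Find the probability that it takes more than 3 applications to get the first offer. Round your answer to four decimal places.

Y = number of applications to the first success; geometric, p = 0.142857.
P(Y > 3) = P(first 3 all fail) = (1−p)^3 = 0.629738

0.6297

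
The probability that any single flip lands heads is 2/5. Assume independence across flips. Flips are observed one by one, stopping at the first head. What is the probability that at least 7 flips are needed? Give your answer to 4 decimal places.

0.0467

Y = number of flips to the first success; geometric, p = 0.40.
P(Y > 6) = P(first 6 all fail) = (1−p)^6 = 0.046656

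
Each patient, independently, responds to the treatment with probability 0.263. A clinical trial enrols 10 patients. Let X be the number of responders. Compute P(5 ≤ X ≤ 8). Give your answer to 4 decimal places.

0.0942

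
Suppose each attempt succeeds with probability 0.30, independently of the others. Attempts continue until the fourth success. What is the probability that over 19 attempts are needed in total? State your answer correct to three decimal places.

Needing more than 19 attempts ⇔ fewer than 4 successes in the first 19. With X ~ Binomial(19, 0.30), P(Y > 19) = P(X ≤ 3).
  k=0: C(19,0)·0.30^0·0.70^19 = 0.00114
  k=1: C(19,1)·0.30^1·0.70^18 = 0.00928
  k=2: C(19,2)·0.30^2·0.70^17 = 0.03580
  k=3: C(19,3)·0.30^3·0.70^16 = 0.08695
P(X ≤ 3) = 0.13317

0.133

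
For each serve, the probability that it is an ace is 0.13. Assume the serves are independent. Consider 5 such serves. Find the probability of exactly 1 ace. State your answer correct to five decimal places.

0.37238

X ~ Binomial(n=5, p=0.13).
P(X=1) = C(5,1) · p^1 · (1−p)^4
= 5 · 0.13 · 0.5729 = 0.3723834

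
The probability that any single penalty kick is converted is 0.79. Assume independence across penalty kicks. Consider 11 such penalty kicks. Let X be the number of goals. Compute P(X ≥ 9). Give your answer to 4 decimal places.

X ~ Binomial(11, 0.79); P(X ≥ 9) = Σ C(11,k) p^k (1−p)^(11−k) over k:
  k=9: C(11,9)·0.79^9·0.21^2 = 0.290700
  k=10: C(11,10)·0.79^10·0.21^1 = 0.218717
  k=11: C(11,11)·0.79^11·0.21^0 = 0.074799
Total = 0.584217

0.5842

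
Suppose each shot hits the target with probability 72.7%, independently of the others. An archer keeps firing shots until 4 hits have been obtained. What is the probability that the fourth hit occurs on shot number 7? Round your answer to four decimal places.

0.1137

Y = trial on which the fourth success occurs; negative binomial, r=4, p=0.727.
P(Y=7) = C(6,3) · p^4 · (1−p)^3
= 20 · 0.27934 · 0.020346 = 0.113673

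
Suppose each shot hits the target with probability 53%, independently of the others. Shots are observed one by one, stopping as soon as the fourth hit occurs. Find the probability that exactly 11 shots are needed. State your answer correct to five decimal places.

Y = trial on which the fourth success occurs; negative binomial, r=4, p=0.53.
P(Y=11) = C(10,3) · p^4 · (1−p)^7
= 120 · 0.078905 · 0.0050662 = 0.0479700

0.04797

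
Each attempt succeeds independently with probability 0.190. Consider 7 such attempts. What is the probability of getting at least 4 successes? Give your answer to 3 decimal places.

0.028

X ~ Binomial(7, 0.19); P(X ≥ 4) = Σ C(7,k) p^k (1−p)^(7−k) over k:
  k=4: C(7,4)·0.19^4·0.81^3 = 0.02424
  k=5: C(7,5)·0.19^5·0.81^2 = 0.00341
  k=6: C(7,6)·0.19^6·0.81^1 = 0.00027
  k=7: C(7,7)·0.19^7·0.81^0 = 0.00001
Total = 0.02793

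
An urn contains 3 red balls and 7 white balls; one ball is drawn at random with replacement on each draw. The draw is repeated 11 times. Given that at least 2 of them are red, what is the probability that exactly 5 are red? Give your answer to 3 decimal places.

0.149

X ~ Binomial(11, 0.30). Want P(X=5 | X≥2) = P(X=5) / P(X≥2).
P(X=5) = C(11,5)·0.30^5·0.70^6 = 0.13208
P(X≥2) = 1 − 0.01977 − 0.09322 = 0.88701
Ratio = 0.13208 / 0.88701 = 0.14890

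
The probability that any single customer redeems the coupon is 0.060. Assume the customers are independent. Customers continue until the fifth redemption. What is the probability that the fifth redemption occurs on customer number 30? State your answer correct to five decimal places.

0.00393

Y = trial on which the fifth success occurs; negative binomial, r=5, p=0.06.
P(Y=30) = C(29,4) · p^5 · (1−p)^25
= 23751 · 7.776e-07 · 0.21291 = 0.0039322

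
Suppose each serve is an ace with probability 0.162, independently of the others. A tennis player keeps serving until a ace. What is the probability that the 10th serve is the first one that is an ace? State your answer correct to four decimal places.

Geometric (trials to first success), p = 0.162.
P(Y = 10) = (1−p)^9 · p = 0.2038 · 0.162 = 0.033015

0.0330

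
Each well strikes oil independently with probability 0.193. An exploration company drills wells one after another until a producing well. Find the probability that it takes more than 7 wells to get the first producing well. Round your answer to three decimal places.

0.223

Y = number of wells to the first success; geometric, p = 0.193.
P(Y > 7) = P(first 7 all fail) = (1−p)^7 = 0.22290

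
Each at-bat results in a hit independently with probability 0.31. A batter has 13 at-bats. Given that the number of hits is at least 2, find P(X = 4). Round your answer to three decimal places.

X ~ Binomial(13, 0.31). Want P(X=4 | X≥2) = P(X=4) / P(X≥2).
P(X=4) = C(13,4)·0.31^4·0.69^9 = 0.23410
P(X≥2) = 1 − 0.00804 − 0.04693 = 0.94503
Ratio = 0.23410 / 0.94503 = 0.24771

0.248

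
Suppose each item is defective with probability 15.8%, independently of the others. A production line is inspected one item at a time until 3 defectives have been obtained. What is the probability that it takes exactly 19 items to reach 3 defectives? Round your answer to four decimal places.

0.0385

Y = trial on which the third success occurs; negative binomial, r=3, p=0.158.
P(Y=19) = C(18,2) · p^3 · (1−p)^16
= 153 · 0.0039443 · 0.063825 = 0.038517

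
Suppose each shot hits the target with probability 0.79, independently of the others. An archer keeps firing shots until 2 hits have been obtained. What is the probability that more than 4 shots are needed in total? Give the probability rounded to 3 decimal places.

0.031

Needing more than 4 shots ⇔ fewer than 2 successes in the first 4. With X ~ Binomial(4, 0.79), P(Y > 4) = P(X ≤ 1).
  k=0: C(4,0)·0.79^0·0.21^4 = 0.00194
  k=1: C(4,1)·0.79^1·0.21^3 = 0.02926
P(X ≤ 1) = 0.03121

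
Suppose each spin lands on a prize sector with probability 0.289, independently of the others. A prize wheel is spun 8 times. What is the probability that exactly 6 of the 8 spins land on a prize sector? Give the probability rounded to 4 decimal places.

0.0082

X ~ Binomial(n=8, p=0.289).
P(X=6) = C(8,6) · p^6 · (1−p)^2
= 28 · 0.00058262 · 0.50552 = 0.008247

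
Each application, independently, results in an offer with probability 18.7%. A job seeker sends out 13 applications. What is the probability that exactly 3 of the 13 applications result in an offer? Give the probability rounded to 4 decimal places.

0.2359

X ~ Binomial(n=13, p=0.187).
P(X=3) = C(13,3) · p^3 · (1−p)^10
= 286 · 0.0065392 · 0.12616 = 0.235937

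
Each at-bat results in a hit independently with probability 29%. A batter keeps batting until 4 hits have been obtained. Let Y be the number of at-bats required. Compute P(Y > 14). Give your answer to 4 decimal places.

0.3863

Needing more than 14 at-bats ⇔ fewer than 4 successes in the first 14. With X ~ Binomial(14, 0.29), P(Y > 14) = P(X ≤ 3).
  k=0: C(14,0)·0.29^0·0.71^14 = 0.008272
  k=1: C(14,1)·0.29^1·0.71^13 = 0.047303
  k=2: C(14,2)·0.29^2·0.71^12 = 0.125585
  k=3: C(14,3)·0.29^3·0.71^11 = 0.205181
P(X ≤ 3) = 0.386341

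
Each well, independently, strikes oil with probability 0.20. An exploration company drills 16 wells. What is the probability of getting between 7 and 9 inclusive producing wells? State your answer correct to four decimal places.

0.0264

X ~ Binomial(16, 0.20); P(7 ≤ X ≤ 9) = Σ C(16,k) p^k (1−p)^(16−k) over k:
  k=7: C(16,7)·0.20^7·0.80^9 = 0.019654
  k=8: C(16,8)·0.20^8·0.80^8 = 0.005528
  k=9: C(16,9)·0.20^9·0.80^7 = 0.001228
Total = 0.026410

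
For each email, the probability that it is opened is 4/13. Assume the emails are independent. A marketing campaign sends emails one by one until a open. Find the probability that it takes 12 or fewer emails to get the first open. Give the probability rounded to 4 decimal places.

Y = number of emails to the first success; geometric, p = 0.307692.
P(Y ≤ 12) = 1 − (1−p)^12 = 1 − 0.012122 = 0.987878

0.9879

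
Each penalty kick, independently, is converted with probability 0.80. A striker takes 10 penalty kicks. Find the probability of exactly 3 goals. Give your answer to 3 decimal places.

X ~ Binomial(n=10, p=0.80).
P(X=3) = C(10,3) · p^3 · (1−p)^7
= 120 · 0.512 · 1.28e-05 = 0.00079

0.001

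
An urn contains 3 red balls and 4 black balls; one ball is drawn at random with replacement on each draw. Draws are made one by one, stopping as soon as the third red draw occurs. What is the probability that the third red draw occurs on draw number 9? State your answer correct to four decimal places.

Y = trial on which the third success occurs; negative binomial, r=3, p=0.428571.
P(Y=9) = C(8,2) · p^3 · (1−p)^6
= 28 · 0.078717 · 0.034815 = 0.076736

0.0767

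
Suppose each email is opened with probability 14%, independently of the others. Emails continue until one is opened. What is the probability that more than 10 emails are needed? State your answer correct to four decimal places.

0.2213

Y = number of emails to the first success; geometric, p = 0.14.
P(Y > 10) = P(first 10 all fail) = (1−p)^10 = 0.221302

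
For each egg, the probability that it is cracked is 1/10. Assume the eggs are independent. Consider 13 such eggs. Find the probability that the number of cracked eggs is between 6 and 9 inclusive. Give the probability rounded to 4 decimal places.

X ~ Binomial(13, 0.10); P(6 ≤ X ≤ 9) = Σ C(13,k) p^k (1−p)^(13−k) over k:
  k=6: C(13,6)·0.10^6·0.90^7 = 0.000821
  k=7: C(13,7)·0.10^7·0.90^6 = 0.000091
  k=8: C(13,8)·0.10^8·0.90^5 = 0.000008
  k=9: C(13,9)·0.10^9·0.90^4 = 0.000000
Total = 0.000920

0.0009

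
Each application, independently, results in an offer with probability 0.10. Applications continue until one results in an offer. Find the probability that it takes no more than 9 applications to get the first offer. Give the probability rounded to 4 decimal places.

0.6126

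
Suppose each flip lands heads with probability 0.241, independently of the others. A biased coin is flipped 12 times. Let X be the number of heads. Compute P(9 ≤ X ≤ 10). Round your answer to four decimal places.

0.0003

X ~ Binomial(12, 0.241); P(9 ≤ X ≤ 10) = Σ C(12,k) p^k (1−p)^(12−k) over k:
  k=9: C(12,9)·0.241^9·0.759^3 = 0.000264
  k=10: C(12,10)·0.241^10·0.759^2 = 0.000025
Total = 0.000289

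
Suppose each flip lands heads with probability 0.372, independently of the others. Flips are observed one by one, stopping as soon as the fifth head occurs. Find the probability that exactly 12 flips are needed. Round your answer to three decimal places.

Y = trial on which the fifth success occurs; negative binomial, r=5, p=0.372.
P(Y=12) = C(11,4) · p^5 · (1−p)^7
= 330 · 0.0071238 · 0.038523 = 0.09056

0.091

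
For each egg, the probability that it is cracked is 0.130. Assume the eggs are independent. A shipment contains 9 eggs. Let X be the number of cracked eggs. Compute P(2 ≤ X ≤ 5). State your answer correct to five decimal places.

0.33016

X ~ Binomial(9, 0.13); P(2 ≤ X ≤ 5) = Σ C(9,k) p^k (1−p)^(9−k) over k:
  k=2: C(9,2)·0.13^2·0.87^7 = 0.2295218
  k=3: C(9,3)·0.13^3·0.87^6 = 0.0800248
  k=4: C(9,4)·0.13^4·0.87^5 = 0.0179366
  k=5: C(9,5)·0.13^5·0.87^4 = 0.0026802
Total = 0.3301635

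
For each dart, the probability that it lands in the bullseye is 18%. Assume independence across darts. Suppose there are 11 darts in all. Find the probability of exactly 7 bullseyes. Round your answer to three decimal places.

0.001

X ~ Binomial(n=11, p=0.18).
P(X=7) = C(11,7) · p^7 · (1−p)^4
= 330 · 6.1222e-06 · 0.45212 = 0.00091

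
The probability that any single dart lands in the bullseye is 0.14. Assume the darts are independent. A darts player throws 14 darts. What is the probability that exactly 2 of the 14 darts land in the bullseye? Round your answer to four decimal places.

0.2919

X ~ Binomial(n=14, p=0.14).
P(X=2) = C(14,2) · p^2 · (1−p)^12
= 91 · 0.0196 · 0.16367 = 0.291930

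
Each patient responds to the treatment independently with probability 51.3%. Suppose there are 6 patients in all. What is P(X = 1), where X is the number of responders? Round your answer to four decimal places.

X ~ Binomial(n=6, p=0.513).
P(X=1) = C(6,1) · p^1 · (1−p)^5
= 6 · 0.513 · 0.027393 = 0.084317

0.0843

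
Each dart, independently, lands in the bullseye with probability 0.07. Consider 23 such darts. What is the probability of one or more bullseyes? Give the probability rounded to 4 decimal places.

0.8116

P(at least one) = 1 − P(none) = 1 − (1 − 0.07)^23
= 1 − 0.188412 = 0.811588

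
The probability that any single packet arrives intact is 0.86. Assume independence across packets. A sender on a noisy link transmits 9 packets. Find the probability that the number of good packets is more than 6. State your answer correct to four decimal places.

X ~ Binomial(9, 0.86); P(X ≥ 7) = Σ C(9,k) p^k (1−p)^(9−k) over k:
  k=7: C(9,7)·0.86^7·0.14^2 = 0.245498
  k=8: C(9,8)·0.86^8·0.14^1 = 0.377015
  k=9: C(9,9)·0.86^9·0.14^0 = 0.257327
Total = 0.879840

0.8798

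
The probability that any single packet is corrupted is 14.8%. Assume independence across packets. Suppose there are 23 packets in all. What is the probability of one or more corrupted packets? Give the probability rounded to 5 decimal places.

P(at least one) = 1 − P(none) = 1 − (1 − 0.148)^23
= 1 − 0.0251253 = 0.9748747

0.97487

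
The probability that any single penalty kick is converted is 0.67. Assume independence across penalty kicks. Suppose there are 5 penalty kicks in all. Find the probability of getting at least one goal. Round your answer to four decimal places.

0.9961

P(at least one) = 1 − P(none) = 1 − (1 − 0.67)^5
= 1 − 0.003914 = 0.996086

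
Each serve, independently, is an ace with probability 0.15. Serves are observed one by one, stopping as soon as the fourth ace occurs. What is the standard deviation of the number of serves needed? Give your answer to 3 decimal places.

12.293

Y = total serves until the fourth success; negative binomial with r=4, p=0.15.
SD(Y) = √[r(1−p)/p²] = √(151.11111) = 12.29273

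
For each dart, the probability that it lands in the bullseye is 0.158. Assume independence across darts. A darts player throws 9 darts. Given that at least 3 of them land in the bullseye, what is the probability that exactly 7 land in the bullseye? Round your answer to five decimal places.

0.00040

X ~ Binomial(9, 0.158). Want P(X=7 | X≥3) = P(X=7) / P(X≥3).
P(X=7) = C(9,7)·0.158^7·0.842^2 = 0.0000627
P(X≥3) = 1 − 0.2127202 − 0.3592496 − 0.2696506 = 0.1583796
Ratio = 0.0000627 / 0.1583796 = 0.0003961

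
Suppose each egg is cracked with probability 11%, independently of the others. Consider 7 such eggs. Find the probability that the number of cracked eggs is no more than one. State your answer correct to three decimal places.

0.825

X ~ Binomial(7, 0.11); P(X ≤ 1) = Σ C(7,k) p^k (1−p)^(7−k) over k:
  k=0: C(7,0)·0.11^0·0.89^7 = 0.44231
  k=1: C(7,1)·0.11^1·0.89^6 = 0.38268
Total = 0.82499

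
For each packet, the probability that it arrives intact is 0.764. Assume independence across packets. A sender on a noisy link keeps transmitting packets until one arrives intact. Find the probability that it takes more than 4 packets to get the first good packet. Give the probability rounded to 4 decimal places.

0.0031

Y = number of packets to the first success; geometric, p = 0.764.
P(Y > 4) = P(first 4 all fail) = (1−p)^4 = 0.003102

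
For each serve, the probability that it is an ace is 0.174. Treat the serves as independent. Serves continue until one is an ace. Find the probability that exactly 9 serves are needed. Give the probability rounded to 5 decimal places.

0.03770

Geometric (trials to first success), p = 0.174.
P(Y = 9) = (1−p)^8 · p = 0.21669 · 0.174 = 0.0377042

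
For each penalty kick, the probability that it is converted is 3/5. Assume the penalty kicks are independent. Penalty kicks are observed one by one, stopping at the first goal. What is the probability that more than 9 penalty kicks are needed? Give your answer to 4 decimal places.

Y = number of penalty kicks to the first success; geometric, p = 0.60.
P(Y > 9) = P(first 9 all fail) = (1−p)^9 = 0.000262

0.0003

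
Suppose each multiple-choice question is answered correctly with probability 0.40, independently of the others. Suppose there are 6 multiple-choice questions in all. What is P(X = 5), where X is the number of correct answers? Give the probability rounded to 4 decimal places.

0.0369

X ~ Binomial(n=6, p=0.40).
P(X=5) = C(6,5) · p^5 · (1−p)^1
= 6 · 0.01024 · 0.6 = 0.036864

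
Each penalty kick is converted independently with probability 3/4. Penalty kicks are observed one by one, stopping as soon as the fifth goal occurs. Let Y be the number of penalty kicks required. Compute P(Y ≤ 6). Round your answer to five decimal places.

0.53394

Finishing within 6 penalty kicks ⇔ at least 5 successes in the first 6. With X ~ Binomial(6, 0.75), P(Y ≤ 6) = 1 − P(X ≤ 4).
  k=0: C(6,0)·0.75^0·0.25^6 = 0.0002441
  k=1: C(6,1)·0.75^1·0.25^5 = 0.0043945
  k=2: C(6,2)·0.75^2·0.25^4 = 0.0329590
  k=3: C(6,3)·0.75^3·0.25^3 = 0.1318359
  k=4: C(6,4)·0.75^4·0.25^2 = 0.2966309
1 − 0.4660645 = 0.5339355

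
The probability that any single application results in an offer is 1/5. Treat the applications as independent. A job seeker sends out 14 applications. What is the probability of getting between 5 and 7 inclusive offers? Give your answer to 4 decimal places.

0.1274

X ~ Binomial(14, 0.20); P(5 ≤ X ≤ 7) = Σ C(14,k) p^k (1−p)^(14−k) over k:
  k=5: C(14,5)·0.20^5·0.80^9 = 0.085985
  k=6: C(14,6)·0.20^6·0.80^8 = 0.032244
  k=7: C(14,7)·0.20^7·0.80^7 = 0.009213
Total = 0.127442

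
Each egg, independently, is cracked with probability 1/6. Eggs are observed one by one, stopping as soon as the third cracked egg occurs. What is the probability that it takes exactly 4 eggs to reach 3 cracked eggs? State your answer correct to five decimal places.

Y = trial on which the third success occurs; negative binomial, r=3, p=0.166667.
P(Y=4) = C(3,2) · p^3 · (1−p)^1
= 3 · 0.0046296 · 0.83333 = 0.0115741

0.01157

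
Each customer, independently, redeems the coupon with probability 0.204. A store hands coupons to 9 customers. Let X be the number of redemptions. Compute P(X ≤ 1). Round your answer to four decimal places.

X ~ Binomial(9, 0.204); P(X ≤ 1) = Σ C(9,k) p^k (1−p)^(9−k) over k:
  k=0: C(9,0)·0.204^0·0.796^9 = 0.128297
  k=1: C(9,1)·0.204^1·0.796^8 = 0.295922
Total = 0.424219

0.4242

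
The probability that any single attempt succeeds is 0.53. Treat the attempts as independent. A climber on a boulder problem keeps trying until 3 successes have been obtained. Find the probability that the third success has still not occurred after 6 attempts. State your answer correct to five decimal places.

Needing more than 6 attempts ⇔ fewer than 3 successes in the first 6. With X ~ Binomial(6, 0.53), P(Y > 6) = P(X ≤ 2).
  k=0: C(6,0)·0.53^0·0.47^6 = 0.0107792
  k=1: C(6,1)·0.53^1·0.47^5 = 0.0729317
  k=2: C(6,2)·0.53^2·0.47^4 = 0.2056054
P(X ≤ 2) = 0.2893163

0.28932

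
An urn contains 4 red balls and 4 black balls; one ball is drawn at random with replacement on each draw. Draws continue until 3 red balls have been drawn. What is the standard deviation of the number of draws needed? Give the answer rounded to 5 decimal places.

Y = total draws until the third success; negative binomial with r=3, p=0.50.
SD(Y) = √[r(1−p)/p²] = √(6.0000000) = 2.4494897

2.44949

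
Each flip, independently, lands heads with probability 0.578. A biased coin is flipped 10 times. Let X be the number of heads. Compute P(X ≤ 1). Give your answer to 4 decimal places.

0.0026

X ~ Binomial(10, 0.578); P(X ≤ 1) = Σ C(10,k) p^k (1−p)^(10−k) over k:
  k=0: C(10,0)·0.578^0·0.422^10 = 0.000179
  k=1: C(10,1)·0.578^1·0.422^9 = 0.002453
Total = 0.002632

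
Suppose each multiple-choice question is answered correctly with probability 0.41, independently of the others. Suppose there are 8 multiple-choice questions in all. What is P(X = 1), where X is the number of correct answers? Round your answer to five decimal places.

X ~ Binomial(n=8, p=0.41).
P(X=1) = C(8,1) · p^1 · (1−p)^7
= 8 · 0.41 · 0.024887 = 0.0816278

0.08163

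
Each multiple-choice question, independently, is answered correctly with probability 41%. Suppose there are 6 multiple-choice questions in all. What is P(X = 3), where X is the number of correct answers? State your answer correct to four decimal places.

X ~ Binomial(n=6, p=0.41).
P(X=3) = C(6,3) · p^3 · (1−p)^3
= 20 · 0.068921 · 0.20538 = 0.283099

0.2831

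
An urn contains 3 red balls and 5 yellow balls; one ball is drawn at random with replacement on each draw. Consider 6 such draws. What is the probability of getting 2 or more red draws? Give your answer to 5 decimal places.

0.72582

X ~ Binomial(6, 0.375); P(X ≥ 2) = Σ C(6,k) p^k (1−p)^(6−k) over k:
  k=2: C(6,2)·0.375^2·0.625^4 = 0.3218651
  k=3: C(6,3)·0.375^3·0.625^3 = 0.2574921
  k=4: C(6,4)·0.375^4·0.625^2 = 0.1158714
  k=5: C(6,5)·0.375^5·0.625^1 = 0.0278091
  k=6: C(6,6)·0.375^6·0.625^0 = 0.0027809
Total = 0.7258186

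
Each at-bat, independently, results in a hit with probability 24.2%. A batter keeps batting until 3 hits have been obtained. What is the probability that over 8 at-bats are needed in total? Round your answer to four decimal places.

0.6984

Needing more than 8 at-bats ⇔ fewer than 3 successes in the first 8. With X ~ Binomial(8, 0.242), P(Y > 8) = P(X ≤ 2).
  k=0: C(8,0)·0.242^0·0.758^8 = 0.108982
  k=1: C(8,1)·0.242^1·0.758^7 = 0.278349
  k=2: C(8,2)·0.242^2·0.758^6 = 0.311031
P(X ≤ 2) = 0.698362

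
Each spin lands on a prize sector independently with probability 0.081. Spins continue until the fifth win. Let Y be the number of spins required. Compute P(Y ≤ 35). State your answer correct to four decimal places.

Finishing within 35 spins ⇔ at least 5 successes in the first 35. With X ~ Binomial(35, 0.081), P(Y ≤ 35) = 1 − P(X ≤ 4).
  k=0: C(35,0)·0.081^0·0.919^35 = 0.052005
  k=1: C(35,1)·0.081^1·0.919^34 = 0.160428
  k=2: C(35,2)·0.081^2·0.919^33 = 0.240380
  k=3: C(35,3)·0.081^3·0.919^32 = 0.233056
  k=4: C(35,4)·0.081^4·0.919^31 = 0.164331
1 − 0.850201 = 0.149799

0.1498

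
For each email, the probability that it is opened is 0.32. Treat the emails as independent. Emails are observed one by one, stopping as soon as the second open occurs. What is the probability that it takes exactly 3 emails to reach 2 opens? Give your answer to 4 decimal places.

0.1393

Y = trial on which the second success occurs; negative binomial, r=2, p=0.32.
P(Y=3) = C(2,1) · p^2 · (1−p)^1
= 2 · 0.1024 · 0.68 = 0.139264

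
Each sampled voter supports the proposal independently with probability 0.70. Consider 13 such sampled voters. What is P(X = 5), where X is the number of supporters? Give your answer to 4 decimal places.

0.0142

X ~ Binomial(n=13, p=0.70).
P(X=5) = C(13,5) · p^5 · (1−p)^8
= 1287 · 0.16807 · 6.561e-05 = 0.014192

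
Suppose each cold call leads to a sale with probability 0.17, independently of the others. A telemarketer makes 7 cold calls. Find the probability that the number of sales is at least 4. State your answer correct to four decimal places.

0.0189

X ~ Binomial(7, 0.17); P(X ≥ 4) = Σ C(7,k) p^k (1−p)^(7−k) over k:
  k=4: C(7,4)·0.17^4·0.83^3 = 0.016715
  k=5: C(7,5)·0.17^5·0.83^2 = 0.002054
  k=6: C(7,6)·0.17^6·0.83^1 = 0.000140
  k=7: C(7,7)·0.17^7·0.83^0 = 0.000004
Total = 0.018913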